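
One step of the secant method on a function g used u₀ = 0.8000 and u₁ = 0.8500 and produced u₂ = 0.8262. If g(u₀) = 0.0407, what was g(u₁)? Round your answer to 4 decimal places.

The secant line through (0.8000, 0.0407) and (0.8500, g(u₁)) crosses zero at u₂ = 0.8262.
So (0.8000, 0.0407), (0.8500, g(u₁)), (0.8262, 0) are collinear:
g(u₁) = 0.0407 · (0.8500 − 0.8262) / (0.8000 − 0.8262) = 0.0407 · (0.023800)/(-0.026200) = -0.036972

-0.0370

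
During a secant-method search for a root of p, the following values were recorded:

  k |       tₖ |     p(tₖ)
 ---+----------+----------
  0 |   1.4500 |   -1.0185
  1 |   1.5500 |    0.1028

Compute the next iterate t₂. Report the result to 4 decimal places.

1.5408

t₂ = 1.5500 − 0.1028·(1.5500 − 1.4500) / (0.1028 − (-1.0185))
   = 1.5500 − (0.010280)/(1.121300) = 1.540832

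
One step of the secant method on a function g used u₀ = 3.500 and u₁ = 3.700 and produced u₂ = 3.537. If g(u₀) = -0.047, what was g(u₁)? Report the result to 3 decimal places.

The secant line through (3.500, -0.047) and (3.700, g(u₁)) crosses zero at u₂ = 3.537.
So (3.500, -0.047), (3.700, g(u₁)), (3.537, 0) are collinear:
g(u₁) = -0.047 · (3.700 − 3.537) / (3.500 − 3.537) = -0.047 · (0.16300)/(-0.03700) = 0.20705

0.207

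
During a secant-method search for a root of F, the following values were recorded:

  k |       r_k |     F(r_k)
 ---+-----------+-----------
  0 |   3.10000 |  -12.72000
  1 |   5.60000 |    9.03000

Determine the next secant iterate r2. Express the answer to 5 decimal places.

r2 = 5.60000 − 9.03000·(5.60000 − 3.10000) / (9.03000 − (-12.72000))
   = 5.60000 − (22.5750000)/(21.7500000) = 4.5620690

4.56207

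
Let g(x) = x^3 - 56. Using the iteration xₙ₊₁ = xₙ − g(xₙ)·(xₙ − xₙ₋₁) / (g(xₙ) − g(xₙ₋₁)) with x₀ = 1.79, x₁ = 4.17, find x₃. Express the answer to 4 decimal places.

g(1.79) = -50.264661, g(4.17) = 16.511713
x₂ = 4.170000 − 16.511713·(4.170000 − 1.790000) / (16.511713 − (-50.264661)) = 4.170000 − (39.297877)/(66.776374) = 3.581500
g(3.581500) = -10.059579
x₃ = 3.581500 − (-10.059579)·(3.581500 − 4.170000) / (-10.059579 − 16.511713) = 3.581500 − (5.920059)/(-26.571292) = 3.804299

3.8043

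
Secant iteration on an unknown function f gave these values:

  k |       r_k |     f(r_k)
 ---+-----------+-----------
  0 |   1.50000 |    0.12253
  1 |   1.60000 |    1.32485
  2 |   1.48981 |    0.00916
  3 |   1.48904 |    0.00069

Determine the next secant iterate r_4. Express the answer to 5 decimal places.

1.48898

r_4 = 1.48904 − 0.00069·(1.48904 − 1.48981) / (0.00069 − 0.00916)
   = 1.48904 − (-0.0000005)/(-0.0084700) = 1.4889773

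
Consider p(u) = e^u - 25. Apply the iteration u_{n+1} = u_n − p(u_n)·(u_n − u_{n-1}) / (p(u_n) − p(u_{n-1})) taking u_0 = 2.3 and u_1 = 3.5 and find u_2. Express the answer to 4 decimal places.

p(2.3) = -15.025818, p(3.5) = 8.115452
u_2 = 3.500000 − 8.115452·(3.500000 − 2.300000) / (8.115452 − (-15.025818)) = 3.500000 − (9.738542)/(23.141270) = 3.079170

3.0792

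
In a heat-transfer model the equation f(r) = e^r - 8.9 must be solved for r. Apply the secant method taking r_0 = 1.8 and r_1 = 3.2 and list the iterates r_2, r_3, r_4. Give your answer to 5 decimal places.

f(1.8) = -2.8503525, f(3.2) = 15.6325302
r_2 = 3.2000000 − 15.6325302·(3.2000000 − 1.8000000) / (15.6325302 − (-2.8503525)) = 3.2000000 − (21.8855423)/(18.4828827) = 2.0159021
f(2.0159021) = -1.3925030
r_3 = 2.0159021 − (-1.3925030)·(2.0159021 − 3.2000000) / (-1.3925030 − 15.6325302) = 2.0159021 − (1.6488599)/(-17.0250332) = 2.1127513
f(2.1127513) = -0.6290344
r_4 = 2.1127513 − (-0.6290344)·(2.1127513 − 2.0159021) / (-0.6290344 − (-1.3925030)) = 2.1127513 − (-0.0609214)/(0.7634686) = 2.1925469

2.01590, 2.11275, 2.19255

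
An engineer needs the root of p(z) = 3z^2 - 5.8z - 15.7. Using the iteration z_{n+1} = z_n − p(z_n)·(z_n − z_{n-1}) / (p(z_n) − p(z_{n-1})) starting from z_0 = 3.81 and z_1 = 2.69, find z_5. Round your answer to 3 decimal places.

3.450

p(3.81) = 5.75030, p(2.69) = -9.59370
z_2 = 2.69000 − (-9.59370)·(2.69000 − 3.81000) / (-9.59370 − 5.75030) = 2.69000 − (10.74494)/(-15.34400) = 3.39027
p(3.39027) = -0.88177
z_3 = 3.39027 − (-0.88177)·(3.39027 − 2.69000) / (-0.88177 − (-9.59370)) = 3.39027 − (-0.61748)/(8.71193) = 3.46115
p(3.46115) = 0.16397
z_4 = 3.46115 − 0.16397·(3.46115 − 3.39027) / (0.16397 − (-0.88177)) = 3.46115 − (0.01162)/(1.04574) = 3.45003
p(3.45003) = -0.00199
z_5 = 3.45003 − (-0.00199)·(3.45003 − 3.46115) / (-0.00199 − 0.16397) = 3.45003 − (0.00002)/(-0.16596) = 3.45017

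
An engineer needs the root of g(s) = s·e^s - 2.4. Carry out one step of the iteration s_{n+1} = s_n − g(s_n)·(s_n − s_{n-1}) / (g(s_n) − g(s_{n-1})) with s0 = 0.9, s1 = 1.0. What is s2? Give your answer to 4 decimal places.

0.9369

g(0.9) = -0.186357, g(1.0) = 0.318282
s2 = 1.000000 − 0.318282·(1.000000 − 0.900000) / (0.318282 − (-0.186357)) = 1.000000 − (0.031828)/(0.504639) = 0.936929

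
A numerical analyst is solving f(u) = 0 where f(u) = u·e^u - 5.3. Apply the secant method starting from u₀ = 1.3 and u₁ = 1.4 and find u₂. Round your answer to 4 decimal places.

f(1.3) = -0.529914, f(1.4) = 0.377280
u₂ = 1.400000 − 0.377280·(1.400000 − 1.300000) / (0.377280 − (-0.529914)) = 1.400000 − (0.037728)/(0.907194) = 1.358412

1.3584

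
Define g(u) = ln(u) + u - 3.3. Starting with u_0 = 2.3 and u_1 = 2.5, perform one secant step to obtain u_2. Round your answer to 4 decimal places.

g(2.3) = -0.167091, g(2.5) = 0.116291
u_2 = 2.500000 − 0.116291·(2.500000 − 2.300000) / (0.116291 − (-0.167091)) = 2.500000 − (0.023258)/(0.283382) = 2.417926

2.4179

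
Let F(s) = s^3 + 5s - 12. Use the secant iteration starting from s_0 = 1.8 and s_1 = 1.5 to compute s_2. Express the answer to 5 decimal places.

F(1.8) = 2.8320000, F(1.5) = -1.1250000
s_2 = 1.5000000 − (-1.1250000)·(1.5000000 − 1.8000000) / (-1.1250000 − 2.8320000) = 1.5000000 − (0.3375000)/(-3.9570000) = 1.5852919

1.58529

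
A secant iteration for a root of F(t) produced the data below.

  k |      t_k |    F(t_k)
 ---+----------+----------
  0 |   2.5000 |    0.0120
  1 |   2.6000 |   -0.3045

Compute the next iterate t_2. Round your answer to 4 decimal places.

t_2 = 2.6000 − (-0.3045)·(2.6000 − 2.5000) / (-0.3045 − 0.0120)
   = 2.6000 − (-0.030450)/(-0.316500) = 2.503791

2.5038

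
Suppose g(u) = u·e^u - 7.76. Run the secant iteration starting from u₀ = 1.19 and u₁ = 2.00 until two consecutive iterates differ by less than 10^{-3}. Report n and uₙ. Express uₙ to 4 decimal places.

n = 6, uₙ = 1.5871

g(1.19) = -3.848373, g(2.00) = 7.018112
u₂ = 2.000000 − 7.018112·(0.810000)/(10.866486) = 1.476862;  |Δ| = 0.523138
g(1.476862) = -1.292552
u₃ = 1.476862 − (-1.292552)·(-0.523138)/(-8.310664) = 1.558225;  |Δ| = 0.081363
g(1.558225) = -0.357832
u₄ = 1.558225 − (-0.357832)·(0.081363)/(0.934719) = 1.589373;  |Δ| = 0.031148
g(1.589373) = 0.029002
u₅ = 1.589373 − 0.029002·(0.031148)/(0.386834) = 1.587038;  |Δ| = 0.002335
g(1.587038) = -0.000583
u₆ = 1.587038 − (-0.000583)·(-0.002335)/(-0.029585) = 1.587084;  |Δ| = 0.000046
|u₆ − u₅| = 0.000046 < 10^{-3}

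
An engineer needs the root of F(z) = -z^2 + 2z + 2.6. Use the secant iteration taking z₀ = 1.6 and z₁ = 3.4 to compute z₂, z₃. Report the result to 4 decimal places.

F(1.6) = 3.240000, F(3.4) = -2.160000
z₂ = 3.400000 − (-2.160000)·(3.400000 − 1.600000) / (-2.160000 − 3.240000) = 3.400000 − (-3.888000)/(-5.400000) = 2.680000
F(2.680000) = 0.777600
z₃ = 2.680000 − 0.777600·(2.680000 − 3.400000) / (0.777600 − (-2.160000)) = 2.680000 − (-0.559872)/(2.937600) = 2.870588

2.6800, 2.8706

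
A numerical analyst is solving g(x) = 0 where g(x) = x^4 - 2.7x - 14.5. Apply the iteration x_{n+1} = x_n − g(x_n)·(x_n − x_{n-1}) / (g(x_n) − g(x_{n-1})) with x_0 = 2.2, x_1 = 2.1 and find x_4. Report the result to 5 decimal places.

2.12069

g(2.2) = 2.9856000, g(2.1) = -0.7219000
x_2 = 2.1000000 − (-0.7219000)·(2.1000000 − 2.2000000) / (-0.7219000 − 2.9856000) = 2.1000000 − (0.0721900)/(-3.7075000) = 2.1194713
g(2.1194713) = -0.0430822
x_3 = 2.1194713 − (-0.0430822)·(2.1194713 − 2.1000000) / (-0.0430822 − (-0.7219000)) = 2.1194713 − (-0.0008389)/(0.6788178) = 2.1207071
g(2.1207071) = 0.0006858
x_4 = 2.1207071 − 0.0006858·(2.1207071 − 2.1194713) / (0.0006858 − (-0.0430822)) = 2.1207071 − (0.0000008)/(0.0437680) = 2.1206878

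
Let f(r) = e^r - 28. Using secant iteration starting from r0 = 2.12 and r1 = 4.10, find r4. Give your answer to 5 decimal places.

3.37447

f(2.12) = -19.6688625, f(4.10) = 32.3402876
r2 = 4.1000000 − 32.3402876·(4.1000000 − 2.1200000) / (32.3402876 − (-19.6688625)) = 4.1000000 − (64.0337694)/(52.0091501) = 2.8687980
f(2.8687980) = -10.3841687
r3 = 2.8687980 − (-10.3841687)·(2.8687980 − 4.1000000) / (-10.3841687 − 32.3402876) = 2.8687980 − (12.7850092)/(-42.7244563) = 3.1680413
f(3.1680413) = -4.2391006
r4 = 3.1680413 − (-4.2391006)·(3.1680413 − 2.8687980) / (-4.2391006 − (-10.3841687)) = 3.1680413 − (-1.2685226)/(6.1450681) = 3.3744707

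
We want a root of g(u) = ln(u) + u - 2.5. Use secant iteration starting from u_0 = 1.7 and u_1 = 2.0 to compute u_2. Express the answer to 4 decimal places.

1.8747

g(1.7) = -0.269372, g(2.0) = 0.193147
u_2 = 2.000000 − 0.193147·(2.000000 − 1.700000) / (0.193147 − (-0.269372)) = 2.000000 − (0.057944)/(0.462519) = 1.874720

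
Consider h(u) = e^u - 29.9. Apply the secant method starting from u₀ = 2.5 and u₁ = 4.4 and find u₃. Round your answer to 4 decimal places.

3.2175

h(2.5) = -17.717506, h(4.4) = 51.550869
u₂ = 4.400000 − 51.550869·(4.400000 − 2.500000) / (51.550869 − (-17.717506)) = 4.400000 − (97.946650)/(69.268375) = 2.985983
h(2.985983) = -10.094036
u₃ = 2.985983 − (-10.094036)·(2.985983 − 4.400000) / (-10.094036 − 51.550869) = 2.985983 − (14.273137)/(-61.644904) = 3.217521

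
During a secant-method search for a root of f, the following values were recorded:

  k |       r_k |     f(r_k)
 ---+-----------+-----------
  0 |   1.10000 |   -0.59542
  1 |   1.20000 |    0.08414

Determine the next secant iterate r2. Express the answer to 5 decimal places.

1.18762

r2 = 1.20000 − 0.08414·(1.20000 − 1.10000) / (0.08414 − (-0.59542))
   = 1.20000 − (0.0084140)/(0.6795600) = 1.1876185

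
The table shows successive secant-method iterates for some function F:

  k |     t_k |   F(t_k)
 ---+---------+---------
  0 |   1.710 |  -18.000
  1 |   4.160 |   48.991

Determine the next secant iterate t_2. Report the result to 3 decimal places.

2.368

t_2 = 4.160 − 48.991·(4.160 − 1.710) / (48.991 − (-18.000))
   = 4.160 − (120.02795)/(66.99100) = 2.36830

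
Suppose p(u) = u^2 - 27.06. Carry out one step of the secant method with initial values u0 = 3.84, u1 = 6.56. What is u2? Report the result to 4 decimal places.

p(3.84) = -12.314400, p(6.56) = 15.973600
u2 = 6.560000 − 15.973600·(6.560000 − 3.840000) / (15.973600 − (-12.314400)) = 6.560000 − (43.448192)/(28.288000) = 5.024077

5.0241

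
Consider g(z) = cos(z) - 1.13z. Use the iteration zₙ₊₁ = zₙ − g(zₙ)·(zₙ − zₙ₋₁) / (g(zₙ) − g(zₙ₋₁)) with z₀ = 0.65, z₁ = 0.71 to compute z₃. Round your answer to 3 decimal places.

g(0.65) = 0.06158, g(0.71) = -0.04394
z₂ = 0.71000 − (-0.04394)·(0.71000 − 0.65000) / (-0.04394 − 0.06158) = 0.71000 − (-0.00264)/(-0.10552) = 0.68502
g(0.68502) = 0.00034
z₃ = 0.68502 − 0.00034·(0.68502 − 0.71000) / (0.00034 − (-0.04394)) = 0.68502 − (-0.00001)/(0.04428) = 0.68521

0.685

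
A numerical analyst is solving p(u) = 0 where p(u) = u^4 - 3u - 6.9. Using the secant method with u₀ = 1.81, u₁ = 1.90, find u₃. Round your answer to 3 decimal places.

1.882

p(1.81) = -1.59717, p(1.90) = 0.43210
u₂ = 1.90000 − 0.43210·(1.90000 − 1.81000) / (0.43210 − (-1.59717)) = 1.90000 − (0.03889)/(2.02927) = 1.88084
p(1.88084) = -0.02829
u₃ = 1.88084 − (-0.02829)·(1.88084 − 1.90000) / (-0.02829 − 0.43210) = 1.88084 − (0.00054)/(-0.46039) = 1.88201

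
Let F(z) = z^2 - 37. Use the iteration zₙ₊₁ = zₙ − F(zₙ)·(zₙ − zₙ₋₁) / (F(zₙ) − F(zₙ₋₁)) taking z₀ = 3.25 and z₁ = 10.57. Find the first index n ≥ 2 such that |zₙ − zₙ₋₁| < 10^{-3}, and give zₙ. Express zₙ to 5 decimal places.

n = 6, zₙ = 6.08276

F(3.25) = -26.4375000, F(10.57) = 74.7249000
z₂ = 10.5700000 − 74.7249000·(7.3200000)/(101.1624000) = 5.1629884;  |Δ| = 5.4070116
F(5.1629884) = -10.3435505
z₃ = 5.1629884 − (-10.3435505)·(-5.4070116)/(-85.0684505) = 5.8204319;  |Δ| = 0.6574435
F(5.8204319) = -3.1225725
z₄ = 5.8204319 − (-3.1225725)·(0.6574435)/(7.2209780) = 6.1047306;  |Δ| = 0.2842987
F(6.1047306) = 0.2677361
z₅ = 6.1047306 − 0.2677361·(0.2842987)/(3.3903087) = 6.0822793;  |Δ| = 0.0224514
F(6.0822793) = -0.0058788
z₆ = 6.0822793 − (-0.0058788)·(-0.0224514)/(-0.2736150) = 6.0827617;  |Δ| = 0.0004824
|z₆ − z₅| = 0.0004824 < 10^{-3}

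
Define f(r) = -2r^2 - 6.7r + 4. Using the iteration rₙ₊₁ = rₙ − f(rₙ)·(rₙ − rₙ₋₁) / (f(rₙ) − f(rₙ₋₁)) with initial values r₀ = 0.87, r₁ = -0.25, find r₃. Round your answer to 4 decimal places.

f(0.87) = -3.342800, f(-0.25) = 5.550000
r₂ = -0.250000 − 5.550000·(-0.250000 − 0.870000) / (5.550000 − (-3.342800)) = -0.250000 − (-6.216000)/(8.892800) = 0.448992
f(0.448992) = 0.588562
r₃ = 0.448992 − 0.588562·(0.448992 − (-0.250000)) / (0.588562 − 5.550000) = 0.448992 − (0.411401)/(-4.961438) = 0.531912

0.5319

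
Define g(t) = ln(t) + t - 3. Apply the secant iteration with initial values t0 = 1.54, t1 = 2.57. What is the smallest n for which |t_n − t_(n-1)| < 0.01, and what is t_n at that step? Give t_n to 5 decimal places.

g(1.54) = -1.0282176, g(2.57) = 0.5139059
t2 = 2.5700000 − 0.5139059·(1.0300000)/(1.5421235) = 2.2267570;  |Δ| = 0.3432430
g(2.2267570) = 0.0273033
t3 = 2.2267570 − 0.0273033·(-0.3432430)/(-0.4866026) = 2.2074976;  |Δ| = 0.0192594
g(2.2074976) = -0.0006428
t4 = 2.2074976 − (-0.0006428)·(-0.0192594)/(-0.0279461) = 2.2079406;  |Δ| = 0.0004430
|t4 − t3| = 0.0004430 < 0.01

n = 4, t_n = 2.20794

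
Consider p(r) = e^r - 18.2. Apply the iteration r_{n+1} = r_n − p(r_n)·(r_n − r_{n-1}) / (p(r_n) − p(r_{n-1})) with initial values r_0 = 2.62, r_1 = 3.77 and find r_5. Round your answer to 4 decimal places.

2.9014

p(2.62) = -4.464276, p(3.77) = 25.180065
r_2 = 3.770000 − 25.180065·(3.770000 − 2.620000) / (25.180065 − (-4.464276)) = 3.770000 − (28.957075)/(29.644341) = 2.793184
p(2.793184) = -1.867063
r_3 = 2.793184 − (-1.867063)·(2.793184 − 3.770000) / (-1.867063 − 25.180065) = 2.793184 − (1.823778)/(-27.047128) = 2.860613
p(2.860613) = -0.727760
r_4 = 2.860613 − (-0.727760)·(2.860613 − 2.793184) / (-0.727760 − (-1.867063)) = 2.860613 − (-0.049073)/(1.139303) = 2.903686
p(2.903686) = 0.041255
r_5 = 2.903686 − 0.041255·(2.903686 − 2.860613) / (0.041255 − (-0.727760)) = 2.903686 − (0.001777)/(0.769014) = 2.901375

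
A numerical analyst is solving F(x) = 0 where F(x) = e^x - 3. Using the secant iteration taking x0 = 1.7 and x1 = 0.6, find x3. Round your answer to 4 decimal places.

1.1385

F(1.7) = 2.473947, F(0.6) = -1.177881
x2 = 0.600000 − (-1.177881)·(0.600000 − 1.700000) / (-1.177881 − 2.473947) = 0.600000 − (1.295669)/(-3.651829) = 0.954800
F(0.954800) = -0.401849
x3 = 0.954800 − (-0.401849)·(0.954800 − 0.600000) / (-0.401849 − (-1.177881)) = 0.954800 − (-0.142576)/(0.776032) = 1.138524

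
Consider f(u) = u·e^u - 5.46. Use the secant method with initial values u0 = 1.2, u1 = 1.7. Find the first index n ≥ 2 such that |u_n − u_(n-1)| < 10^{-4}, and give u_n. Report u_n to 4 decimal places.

f(1.2) = -1.475860, f(1.7) = 3.845711
u2 = 1.700000 − 3.845711·(0.500000)/(5.321570) = 1.338668;  |Δ| = 0.361332
f(1.338668) = -0.354377
u3 = 1.338668 − (-0.354377)·(-0.361332)/(-4.200087) = 1.369155;  |Δ| = 0.030487
f(1.369155) = -0.076450
u4 = 1.369155 − (-0.076450)·(0.030487)/(0.277927) = 1.377541;  |Δ| = 0.008386
f(1.377541) = 0.002139
u5 = 1.377541 − 0.002139·(0.008386)/(0.078588) = 1.377312;  |Δ| = 0.000228
f(1.377312) = -0.000012
u6 = 1.377312 − (-0.000012)·(-0.000228)/(-0.002151) = 1.377314;  |Δ| = 0.000001
|u6 − u5| = 0.000001 < 10^{-4}

n = 6, u_n = 1.3773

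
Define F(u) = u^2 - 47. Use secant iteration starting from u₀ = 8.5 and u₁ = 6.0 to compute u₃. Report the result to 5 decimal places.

6.86216

F(8.5) = 25.2500000, F(6.0) = -11.0000000
u₂ = 6.0000000 − (-11.0000000)·(6.0000000 − 8.5000000) / (-11.0000000 − 25.2500000) = 6.0000000 − (27.5000000)/(-36.2500000) = 6.7586207
F(6.7586207) = -1.3210464
u₃ = 6.7586207 − (-1.3210464)·(6.7586207 − 6.0000000) / (-1.3210464 − (-11.0000000)) = 6.7586207 − (-1.0021731)/(9.6789536) = 6.8621622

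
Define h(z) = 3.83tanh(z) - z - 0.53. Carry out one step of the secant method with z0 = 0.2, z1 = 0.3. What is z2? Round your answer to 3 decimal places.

0.190

h(0.2) = 0.02595, h(0.3) = 0.28573
z2 = 0.30000 − 0.28573·(0.30000 − 0.20000) / (0.28573 − 0.02595) = 0.30000 − (0.02857)/(0.25978) = 0.19001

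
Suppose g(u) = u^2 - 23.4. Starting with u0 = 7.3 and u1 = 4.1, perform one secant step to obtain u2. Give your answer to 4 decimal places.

g(7.3) = 29.890000, g(4.1) = -6.590000
u2 = 4.100000 − (-6.590000)·(4.100000 − 7.300000) / (-6.590000 − 29.890000) = 4.100000 − (21.088000)/(-36.480000) = 4.678070

4.6781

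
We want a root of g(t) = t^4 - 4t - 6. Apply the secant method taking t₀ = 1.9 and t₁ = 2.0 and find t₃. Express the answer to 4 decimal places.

1.9236

g(1.9) = -0.567900, g(2.0) = 2.000000
t₂ = 2.000000 − 2.000000·(2.000000 − 1.900000) / (2.000000 − (-0.567900)) = 2.000000 − (0.200000)/(2.567900) = 1.922115
g(1.922115) = -0.038929
t₃ = 1.922115 − (-0.038929)·(1.922115 − 2.000000) / (-0.038929 − 2.000000) = 1.922115 − (0.003032)/(-2.038929) = 1.923602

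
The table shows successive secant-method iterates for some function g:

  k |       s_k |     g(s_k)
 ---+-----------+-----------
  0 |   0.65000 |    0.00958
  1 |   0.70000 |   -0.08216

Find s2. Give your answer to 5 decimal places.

0.65522

s2 = 0.70000 − (-0.08216)·(0.70000 − 0.65000) / (-0.08216 − 0.00958)
   = 0.70000 − (-0.0041080)/(-0.0917400) = 0.6552213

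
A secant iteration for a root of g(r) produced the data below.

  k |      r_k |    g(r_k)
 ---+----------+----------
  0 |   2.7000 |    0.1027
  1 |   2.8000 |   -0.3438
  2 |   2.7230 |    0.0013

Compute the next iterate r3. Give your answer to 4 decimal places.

r3 = 2.7230 − 0.0013·(2.7230 − 2.8000) / (0.0013 − (-0.3438))
   = 2.7230 − (-0.000100)/(0.345100) = 2.723290

2.7233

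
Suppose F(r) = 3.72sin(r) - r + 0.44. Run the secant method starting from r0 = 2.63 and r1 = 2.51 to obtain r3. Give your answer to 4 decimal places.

F(2.63) = -0.368812, F(2.51) = 0.126403
r2 = 2.510000 − 0.126403·(2.510000 − 2.630000) / (0.126403 − (-0.368812)) = 2.510000 − (-0.015168)/(0.495215) = 2.540630
F(2.540630) = 0.002795
r3 = 2.540630 − 0.002795·(2.540630 − 2.510000) / (0.002795 − 0.126403) = 2.540630 − (0.000086)/(-0.123608) = 2.541323

2.5413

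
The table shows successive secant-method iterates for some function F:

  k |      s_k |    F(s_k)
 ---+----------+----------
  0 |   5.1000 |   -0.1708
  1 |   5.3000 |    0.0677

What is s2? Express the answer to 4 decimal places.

s2 = 5.3000 − 0.0677·(5.3000 − 5.1000) / (0.0677 − (-0.1708))
   = 5.3000 − (0.013540)/(0.238500) = 5.243229

5.2432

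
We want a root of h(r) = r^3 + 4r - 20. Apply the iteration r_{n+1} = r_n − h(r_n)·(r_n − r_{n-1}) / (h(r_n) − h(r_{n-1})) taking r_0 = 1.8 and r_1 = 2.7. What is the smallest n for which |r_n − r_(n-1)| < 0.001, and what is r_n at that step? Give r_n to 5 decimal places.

h(1.8) = -6.9680000, h(2.7) = 10.4830000
r_2 = 2.7000000 − 10.4830000·(0.9000000)/(17.4510000) = 2.1593605;  |Δ| = 0.5406395
h(2.1593605) = -1.2938104
r_3 = 2.1593605 − (-1.2938104)·(-0.5406395)/(-11.7768104) = 2.2187556;  |Δ| = 0.0593951
h(2.2187556) = -0.2023178
r_4 = 2.2187556 − (-0.2023178)·(0.0593951)/(1.0914926) = 2.2297650;  |Δ| = 0.0110094
h(2.2297650) = 0.0051218
r_5 = 2.2297650 − 0.0051218·(0.0110094)/(0.2074396) = 2.2294932;  |Δ| = 0.0002718
|r_5 − r_4| = 0.0002718 < 0.001

n = 5, r_n = 2.22949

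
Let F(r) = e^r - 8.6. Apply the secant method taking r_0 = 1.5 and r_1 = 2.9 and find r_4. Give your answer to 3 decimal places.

2.161

F(1.5) = -4.11831, F(2.9) = 9.57415
r_2 = 2.90000 − 9.57415·(2.90000 − 1.50000) / (9.57415 − (-4.11831)) = 2.90000 − (13.40380)/(13.69246) = 1.92108
F(1.92108) = -1.77166
r_3 = 1.92108 − (-1.77166)·(1.92108 − 2.90000) / (-1.77166 − 9.57415) = 1.92108 − (1.73431)/(-11.34581) = 2.07394
F(2.07394) = -0.64389
r_4 = 2.07394 − (-0.64389)·(2.07394 − 1.92108) / (-0.64389 − (-1.77166)) = 2.07394 − (-0.09842)/(1.12778) = 2.16121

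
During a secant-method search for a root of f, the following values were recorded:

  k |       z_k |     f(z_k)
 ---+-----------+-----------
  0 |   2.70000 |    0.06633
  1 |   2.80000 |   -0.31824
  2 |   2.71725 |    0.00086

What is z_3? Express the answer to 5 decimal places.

z_3 = 2.71725 − 0.00086·(2.71725 − 2.80000) / (0.00086 − (-0.31824))
   = 2.71725 − (-0.0000712)/(0.3191000) = 2.7174730

2.71747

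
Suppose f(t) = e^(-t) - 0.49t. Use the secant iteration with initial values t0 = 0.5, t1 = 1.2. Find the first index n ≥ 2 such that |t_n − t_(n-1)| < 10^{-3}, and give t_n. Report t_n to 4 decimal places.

f(0.5) = 0.361531, f(1.2) = -0.286806
t2 = 1.200000 − (-0.286806)·(0.700000)/(-0.648336) = 0.890340;  |Δ| = 0.309660
f(0.890340) = -0.025750
t3 = 0.890340 − (-0.025750)·(-0.309660)/(0.261056) = 0.859795;  |Δ| = 0.030544
f(0.859795) = 0.001949
t4 = 0.859795 − 0.001949·(-0.030544)/(0.027699) = 0.861945;  |Δ| = 0.002149
f(0.861945) = -0.000013
t5 = 0.861945 − (-0.000013)·(0.002149)/(-0.001962) = 0.861931;  |Δ| = 0.000014
|t5 − t4| = 0.000014 < 10^{-3}

n = 5, t_n = 0.8619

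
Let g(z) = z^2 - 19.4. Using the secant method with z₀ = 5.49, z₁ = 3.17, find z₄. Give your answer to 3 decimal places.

g(5.49) = 10.74010, g(3.17) = -9.35110
z₂ = 3.17000 − (-9.35110)·(3.17000 − 5.49000) / (-9.35110 − 10.74010) = 3.17000 − (21.69455)/(-20.09120) = 4.24980
g(4.24980) = -1.33917
z₃ = 4.24980 − (-1.33917)·(4.24980 − 3.17000) / (-1.33917 − (-9.35110)) = 4.24980 − (-1.44604)/(8.01193) = 4.43029
g(4.43029) = 0.22746
z₄ = 4.43029 − 0.22746·(4.43029 − 4.24980) / (0.22746 − (-1.33917)) = 4.43029 − (0.04105)/(1.56663) = 4.40408

4.404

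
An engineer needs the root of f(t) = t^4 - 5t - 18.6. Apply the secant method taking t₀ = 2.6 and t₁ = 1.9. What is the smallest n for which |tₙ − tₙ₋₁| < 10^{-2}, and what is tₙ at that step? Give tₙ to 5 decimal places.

n = 5, tₙ = 2.34679

f(2.6) = 14.0976000, f(1.9) = -15.0679000
t₂ = 1.9000000 − (-15.0679000)·(-0.7000000)/(-29.1655000) = 2.2616441;  |Δ| = 0.3616441
f(2.2616441) = -3.7446487
t₃ = 2.2616441 − (-3.7446487)·(0.3616441)/(11.3232513) = 2.3812413;  |Δ| = 0.1195973
f(2.3812413) = 1.6462124
t₄ = 2.3812413 − 1.6462124·(0.1195973)/(5.3908612) = 2.3447198;  |Δ| = 0.0365215
f(2.3447198) = -0.0987731
t₅ = 2.3447198 − (-0.0987731)·(-0.0365215)/(-1.7449856) = 2.3467871;  |Δ| = 0.0020673
|t₅ − t₄| = 0.0020673 < 10^{-2}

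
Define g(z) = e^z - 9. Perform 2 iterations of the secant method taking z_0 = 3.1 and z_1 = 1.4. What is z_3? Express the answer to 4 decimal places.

2.3586

g(3.1) = 13.197951, g(1.4) = -4.944800
z_2 = 1.400000 − (-4.944800)·(1.400000 − 3.100000) / (-4.944800 − 13.197951) = 1.400000 − (8.406160)/(-18.142751) = 1.863334
g(1.863334) = -2.554808
z_3 = 1.863334 − (-2.554808)·(1.863334 − 1.400000) / (-2.554808 − (-4.944800)) = 1.863334 − (-1.183731)/(2.389992) = 2.358621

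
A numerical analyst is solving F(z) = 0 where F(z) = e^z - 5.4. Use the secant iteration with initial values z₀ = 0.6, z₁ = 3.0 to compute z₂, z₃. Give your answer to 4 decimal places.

1.0702, 1.3494

F(0.6) = -3.577881, F(3.0) = 14.685537
z₂ = 3.000000 − 14.685537·(3.000000 − 0.600000) / (14.685537 − (-3.577881)) = 3.000000 − (35.245289)/(18.263418) = 1.070170
F(1.070170) = -2.484124
z₃ = 1.070170 − (-2.484124)·(1.070170 − 3.000000) / (-2.484124 − 14.685537) = 1.070170 − (4.793937)/(-17.169661) = 1.349380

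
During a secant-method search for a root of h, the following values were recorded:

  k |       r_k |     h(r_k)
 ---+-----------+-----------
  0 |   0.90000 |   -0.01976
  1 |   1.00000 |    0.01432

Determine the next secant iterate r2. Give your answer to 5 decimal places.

r2 = 1.00000 − 0.01432·(1.00000 − 0.90000) / (0.01432 − (-0.01976))
   = 1.00000 − (0.0014320)/(0.0340800) = 0.9579812

0.95798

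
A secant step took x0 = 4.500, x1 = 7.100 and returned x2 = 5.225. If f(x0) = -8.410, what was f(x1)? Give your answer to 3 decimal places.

The secant line through (4.500, -8.410) and (7.100, f(x1)) crosses zero at x2 = 5.225.
So (4.500, -8.410), (7.100, f(x1)), (5.225, 0) are collinear:
f(x1) = -8.410 · (7.100 − 5.225) / (4.500 − 5.225) = -8.410 · (1.87500)/(-0.72500) = 21.75000

21.750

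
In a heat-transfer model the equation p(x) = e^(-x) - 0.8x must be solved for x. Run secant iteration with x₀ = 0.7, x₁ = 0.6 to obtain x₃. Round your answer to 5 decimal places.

p(0.7) = -0.0634147, p(0.6) = 0.0688116
x₂ = 0.6000000 − 0.0688116·(0.6000000 − 0.7000000) / (0.0688116 − (-0.0634147)) = 0.6000000 − (-0.0068812)/(0.1322263) = 0.6520408
p(0.6520408) = -0.0006512
x₃ = 0.6520408 − (-0.0006512)·(0.6520408 − 0.6000000) / (-0.0006512 − 0.0688116) = 0.6520408 − (-0.0000339)/(-0.0694628) = 0.6515530

0.65155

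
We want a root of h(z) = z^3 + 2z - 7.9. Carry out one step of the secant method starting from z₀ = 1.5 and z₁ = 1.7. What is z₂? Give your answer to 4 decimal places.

h(1.5) = -1.525000, h(1.7) = 0.413000
z₂ = 1.700000 − 0.413000·(1.700000 − 1.500000) / (0.413000 − (-1.525000)) = 1.700000 − (0.082600)/(1.938000) = 1.657379

1.6574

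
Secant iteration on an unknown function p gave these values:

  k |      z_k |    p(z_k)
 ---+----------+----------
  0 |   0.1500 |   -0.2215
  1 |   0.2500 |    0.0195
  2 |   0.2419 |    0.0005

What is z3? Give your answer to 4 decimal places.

0.2417

z3 = 0.2419 − 0.0005·(0.2419 − 0.2500) / (0.0005 − 0.0195)
   = 0.2419 − (-0.000004)/(-0.019000) = 0.241687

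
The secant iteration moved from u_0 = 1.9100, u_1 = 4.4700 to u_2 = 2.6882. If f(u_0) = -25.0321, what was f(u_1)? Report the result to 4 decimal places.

The secant line through (1.9100, -25.0321) and (4.4700, f(u_1)) crosses zero at u_2 = 2.6882.
So (1.9100, -25.0321), (4.4700, f(u_1)), (2.6882, 0) are collinear:
f(u_1) = -25.0321 · (4.4700 − 2.6882) / (1.9100 − 2.6882) = -25.0321 · (1.781800)/(-0.778200) = 57.314567

57.3146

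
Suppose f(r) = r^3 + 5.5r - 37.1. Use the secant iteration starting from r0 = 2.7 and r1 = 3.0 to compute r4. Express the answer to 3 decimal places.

f(2.7) = -2.56700, f(3.0) = 6.40000
r2 = 3.00000 − 6.40000·(3.00000 − 2.70000) / (6.40000 − (-2.56700)) = 3.00000 − (1.92000)/(8.96700) = 2.78588
f(2.78588) = -0.15605
r3 = 2.78588 − (-0.15605)·(2.78588 − 3.00000) / (-0.15605 − 6.40000) = 2.78588 − (0.03341)/(-6.55605) = 2.79098
f(2.79098) = -0.00914
r4 = 2.79098 − (-0.00914)·(2.79098 − 2.78588) / (-0.00914 − (-0.15605)) = 2.79098 − (-0.00005)/(0.14691) = 2.79129

2.791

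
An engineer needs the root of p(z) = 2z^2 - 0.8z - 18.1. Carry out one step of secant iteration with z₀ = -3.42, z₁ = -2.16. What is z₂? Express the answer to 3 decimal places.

p(-3.42) = 8.02880, p(-2.16) = -7.04080
z₂ = -2.16000 − (-7.04080)·(-2.16000 − (-3.42000)) / (-7.04080 − 8.02880) = -2.16000 − (-8.87141)/(-15.06960) = -2.74870

-2.749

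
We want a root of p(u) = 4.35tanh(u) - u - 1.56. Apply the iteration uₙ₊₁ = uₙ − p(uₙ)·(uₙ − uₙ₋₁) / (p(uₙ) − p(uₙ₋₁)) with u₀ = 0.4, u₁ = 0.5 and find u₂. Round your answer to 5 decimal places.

0.51934

p(0.4) = -0.3072220, p(0.5) = -0.0497904
u₂ = 0.5000000 − (-0.0497904)·(0.5000000 − 0.4000000) / (-0.0497904 − (-0.3072220)) = 0.5000000 − (-0.0049790)/(0.2574316) = 0.5193412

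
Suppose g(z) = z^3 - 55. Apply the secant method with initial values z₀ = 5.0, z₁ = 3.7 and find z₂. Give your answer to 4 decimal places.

3.7760

g(5.0) = 70.000000, g(3.7) = -4.347000
z₂ = 3.700000 − (-4.347000)·(3.700000 − 5.000000) / (-4.347000 − 70.000000) = 3.700000 − (5.651100)/(-74.347000) = 3.776010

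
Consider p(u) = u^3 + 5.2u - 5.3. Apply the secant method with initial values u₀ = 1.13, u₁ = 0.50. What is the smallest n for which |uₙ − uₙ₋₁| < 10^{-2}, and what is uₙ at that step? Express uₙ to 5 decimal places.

p(1.13) = 2.0188970, p(0.50) = -2.5750000
u₂ = 0.5000000 − (-2.5750000)·(-0.6300000)/(-4.5938970) = 0.8531316;  |Δ| = 0.3531316
p(0.8531316) = -0.2427782
u₃ = 0.8531316 − (-0.2427782)·(0.3531316)/(2.3322218) = 0.8898916;  |Δ| = 0.0367601
p(0.8898916) = 0.0321480
u₄ = 0.8898916 − 0.0321480·(0.0367601)/(0.2749262) = 0.8855932;  |Δ| = 0.0042985
|u₄ − u₃| = 0.0042985 < 10^{-2}

n = 4, uₙ = 0.88559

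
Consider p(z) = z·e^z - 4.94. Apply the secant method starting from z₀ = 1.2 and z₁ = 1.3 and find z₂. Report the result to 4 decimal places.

p(1.2) = -0.955860, p(1.3) = -0.169914
z₂ = 1.300000 − (-0.169914)·(1.300000 − 1.200000) / (-0.169914 − (-0.955860)) = 1.300000 − (-0.016991)/(0.785945) = 1.321619

1.3216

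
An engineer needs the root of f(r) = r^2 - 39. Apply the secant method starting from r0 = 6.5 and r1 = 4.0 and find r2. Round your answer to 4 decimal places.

f(6.5) = 3.250000, f(4.0) = -23.000000
r2 = 4.000000 − (-23.000000)·(4.000000 − 6.500000) / (-23.000000 − 3.250000) = 4.000000 − (57.500000)/(-26.250000) = 6.190476

6.1905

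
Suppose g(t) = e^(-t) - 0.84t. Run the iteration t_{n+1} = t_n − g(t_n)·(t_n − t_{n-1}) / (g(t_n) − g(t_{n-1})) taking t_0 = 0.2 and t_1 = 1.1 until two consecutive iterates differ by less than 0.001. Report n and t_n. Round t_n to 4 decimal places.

n = 5, t_n = 0.6325

g(0.2) = 0.650731, g(1.1) = -0.591129
t_2 = 1.100000 − (-0.591129)·(0.900000)/(-1.241860) = 0.671597;  |Δ| = 0.428403
g(0.671597) = -0.053250
t_3 = 0.671597 − (-0.053250)·(-0.428403)/(0.537879) = 0.629186;  |Δ| = 0.042412
g(0.629186) = 0.004510
t_4 = 0.629186 − 0.004510·(-0.042412)/(0.057760) = 0.632497;  |Δ| = 0.003311
g(0.632497) = -0.000034
t_5 = 0.632497 − (-0.000034)·(0.003311)/(-0.004544) = 0.632472;  |Δ| = 0.000025
|t_5 − t_4| = 0.000025 < 0.001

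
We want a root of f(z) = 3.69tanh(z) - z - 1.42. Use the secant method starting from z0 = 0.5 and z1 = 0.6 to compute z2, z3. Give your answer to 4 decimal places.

0.6217, 0.6240

f(0.5) = -0.214788, f(0.6) = -0.038287
z2 = 0.600000 − (-0.038287)·(0.600000 − 0.500000) / (-0.038287 − (-0.214788)) = 0.600000 − (-0.003829)/(0.176501) = 0.621692
f(0.621692) = -0.003686
z3 = 0.621692 − (-0.003686)·(0.621692 − 0.600000) / (-0.003686 − (-0.038287)) = 0.621692 − (-0.000080)/(0.034601) = 0.624003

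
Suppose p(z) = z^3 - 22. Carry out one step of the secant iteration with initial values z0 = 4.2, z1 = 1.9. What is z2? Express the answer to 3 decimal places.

p(4.2) = 52.08800, p(1.9) = -15.14100
z2 = 1.90000 − (-15.14100)·(1.90000 − 4.20000) / (-15.14100 − 52.08800) = 1.90000 − (34.82430)/(-67.22900) = 2.41800

2.418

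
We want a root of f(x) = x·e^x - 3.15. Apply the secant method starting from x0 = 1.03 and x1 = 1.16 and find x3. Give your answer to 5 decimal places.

f(1.03) = -0.2649022, f(1.16) = 0.5503226
x2 = 1.1600000 − 0.5503226·(1.1600000 − 1.0300000) / (0.5503226 − (-0.2649022)) = 1.1600000 − (0.0715419)/(0.8152248) = 1.0722427
f(1.0722427) = -0.0169872
x3 = 1.0722427 − (-0.0169872)·(1.0722427 − 1.1600000) / (-0.0169872 − 0.5503226) = 1.0722427 − (0.0014907)/(-0.5673098) = 1.0748704

1.07487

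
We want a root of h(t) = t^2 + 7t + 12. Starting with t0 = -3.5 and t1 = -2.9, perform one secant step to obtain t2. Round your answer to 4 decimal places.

-3.0833

h(-3.5) = -0.250000, h(-2.9) = 0.110000
t2 = -2.900000 − 0.110000·(-2.900000 − (-3.500000)) / (0.110000 − (-0.250000)) = -2.900000 − (0.066000)/(0.360000) = -3.083333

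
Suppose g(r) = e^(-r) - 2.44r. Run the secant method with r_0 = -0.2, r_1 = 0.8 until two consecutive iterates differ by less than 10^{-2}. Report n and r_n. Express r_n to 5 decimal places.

g(-0.2) = 1.7094028, g(0.8) = -1.5026710
r_2 = 0.8000000 − (-1.5026710)·(1.0000000)/(-3.2120738) = 0.3321804;  |Δ| = 0.4678196
g(0.3321804) = -0.0931623
r_3 = 0.3321804 − (-0.0931623)·(-0.4678196)/(1.4095087) = 0.3012596;  |Δ| = 0.0309208
g(0.3012596) = 0.0048123
r_4 = 0.3012596 − 0.0048123·(-0.0309208)/(0.0979746) = 0.3027783;  |Δ| = 0.0015187
|r_4 − r_3| = 0.0015187 < 10^{-2}

n = 4, r_n = 0.30278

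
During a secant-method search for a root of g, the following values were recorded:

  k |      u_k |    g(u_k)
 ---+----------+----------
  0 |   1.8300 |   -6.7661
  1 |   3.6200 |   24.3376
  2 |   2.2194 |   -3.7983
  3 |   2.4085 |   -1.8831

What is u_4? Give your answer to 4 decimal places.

2.5944

u_4 = 2.4085 − (-1.8831)·(2.4085 − 2.2194) / (-1.8831 − (-3.7983))
   = 2.4085 − (-0.356094)/(1.915200) = 2.594431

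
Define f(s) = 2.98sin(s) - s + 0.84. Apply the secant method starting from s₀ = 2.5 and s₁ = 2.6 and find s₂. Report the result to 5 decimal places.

f(2.5) = 0.1234470, f(2.6) = -0.2238059
s₂ = 2.6000000 − (-0.2238059)·(2.6000000 − 2.5000000) / (-0.2238059 − 0.1234470) = 2.6000000 − (-0.0223806)/(-0.3472529) = 2.5355496

2.53555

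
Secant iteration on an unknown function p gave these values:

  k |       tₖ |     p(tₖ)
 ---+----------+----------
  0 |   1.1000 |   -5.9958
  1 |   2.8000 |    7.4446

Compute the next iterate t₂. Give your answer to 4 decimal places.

1.8584

t₂ = 2.8000 − 7.4446·(2.8000 − 1.1000) / (7.4446 − (-5.9958))
   = 2.8000 − (12.655820)/(13.440400) = 1.858375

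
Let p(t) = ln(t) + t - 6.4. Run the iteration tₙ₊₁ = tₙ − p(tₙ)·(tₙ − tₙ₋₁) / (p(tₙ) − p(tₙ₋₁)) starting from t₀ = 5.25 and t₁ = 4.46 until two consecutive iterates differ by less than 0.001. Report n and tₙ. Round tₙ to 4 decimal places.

n = 4, tₙ = 4.8260

p(5.25) = 0.508228, p(4.46) = -0.444851
t₂ = 4.460000 − (-0.444851)·(-0.790000)/(-0.953079) = 4.828734;  |Δ| = 0.368734
p(4.828734) = 0.003318
t₃ = 4.828734 − 0.003318·(0.368734)/(0.448169) = 4.826004;  |Δ| = 0.002730
p(4.826004) = 0.000023
t₄ = 4.826004 − 0.000023·(-0.002730)/(-0.003295) = 4.825985;  |Δ| = 0.000019
|t₄ − t₃| = 0.000019 < 0.001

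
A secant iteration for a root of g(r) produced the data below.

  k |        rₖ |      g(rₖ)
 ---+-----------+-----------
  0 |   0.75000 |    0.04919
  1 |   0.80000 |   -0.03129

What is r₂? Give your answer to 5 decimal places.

r₂ = 0.80000 − (-0.03129)·(0.80000 − 0.75000) / (-0.03129 − 0.04919)
   = 0.80000 − (-0.0015645)/(-0.0804800) = 0.7805604

0.78056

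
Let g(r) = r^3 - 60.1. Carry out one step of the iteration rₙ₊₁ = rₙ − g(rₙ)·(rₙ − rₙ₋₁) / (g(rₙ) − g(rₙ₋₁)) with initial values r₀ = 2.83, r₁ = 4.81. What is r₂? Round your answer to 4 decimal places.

g(2.83) = -37.434813, g(4.81) = 51.184641
r₂ = 4.810000 − 51.184641·(4.810000 − 2.830000) / (51.184641 − (-37.434813)) = 4.810000 − (101.345589)/(88.619454) = 3.666396

3.6664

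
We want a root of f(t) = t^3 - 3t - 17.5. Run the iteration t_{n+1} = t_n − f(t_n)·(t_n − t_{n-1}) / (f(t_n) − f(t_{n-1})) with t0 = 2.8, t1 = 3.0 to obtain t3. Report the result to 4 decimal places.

2.9790

f(2.8) = -3.948000, f(3.0) = 0.500000
t2 = 3.000000 − 0.500000·(3.000000 − 2.800000) / (0.500000 − (-3.948000)) = 3.000000 − (0.100000)/(4.448000) = 2.977518
f(2.977518) = -0.035031
t3 = 2.977518 − (-0.035031)·(2.977518 − 3.000000) / (-0.035031 − 0.500000) = 2.977518 − (0.000788)/(-0.535031) = 2.978990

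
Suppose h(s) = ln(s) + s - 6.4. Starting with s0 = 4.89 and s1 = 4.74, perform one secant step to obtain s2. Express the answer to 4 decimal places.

4.8261

h(4.89) = 0.077192, h(4.74) = -0.103963
s2 = 4.740000 − (-0.103963)·(4.740000 − 4.890000) / (-0.103963 − 0.077192) = 4.740000 − (0.015594)/(-0.181155) = 4.826083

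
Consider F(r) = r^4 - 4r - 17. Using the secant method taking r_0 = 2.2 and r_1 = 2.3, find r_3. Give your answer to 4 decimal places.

2.2588

F(2.2) = -2.374400, F(2.3) = 1.784100
r_2 = 2.300000 − 1.784100·(2.300000 − 2.200000) / (1.784100 − (-2.374400)) = 2.300000 − (0.178410)/(4.158500) = 2.257098
F(2.257098) = -0.074570
r_3 = 2.257098 − (-0.074570)·(2.257098 − 2.300000) / (-0.074570 − 1.784100) = 2.257098 − (0.003199)/(-1.858670) = 2.258819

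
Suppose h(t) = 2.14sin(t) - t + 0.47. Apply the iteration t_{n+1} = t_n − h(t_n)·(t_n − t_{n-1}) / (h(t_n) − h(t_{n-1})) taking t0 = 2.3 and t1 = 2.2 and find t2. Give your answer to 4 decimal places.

h(2.3) = -0.234191, h(2.2) = 0.000182
t2 = 2.200000 − 0.000182·(2.200000 − 2.300000) / (0.000182 − (-0.234191)) = 2.200000 − (-0.000018)/(0.234373) = 2.200078

2.2001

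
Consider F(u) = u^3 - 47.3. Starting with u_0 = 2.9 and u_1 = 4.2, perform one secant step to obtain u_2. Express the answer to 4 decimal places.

F(2.9) = -22.911000, F(4.2) = 26.788000
u_2 = 4.200000 − 26.788000·(4.200000 − 2.900000) / (26.788000 − (-22.911000)) = 4.200000 − (34.824400)/(49.699000) = 3.499294

3.4993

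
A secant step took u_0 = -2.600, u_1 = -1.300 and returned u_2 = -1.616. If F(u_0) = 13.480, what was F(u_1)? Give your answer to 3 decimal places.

-4.329

The secant line through (-2.600, 13.480) and (-1.300, F(u_1)) crosses zero at u_2 = -1.616.
So (-2.600, 13.480), (-1.300, F(u_1)), (-1.616, 0) are collinear:
F(u_1) = 13.480 · (-1.300 − (-1.616)) / (-2.600 − (-1.616)) = 13.480 · (0.31600)/(-0.98400) = -4.32894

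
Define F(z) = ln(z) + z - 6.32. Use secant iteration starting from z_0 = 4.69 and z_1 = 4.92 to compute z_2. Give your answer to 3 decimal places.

F(4.69) = -0.08457, F(4.92) = 0.19331
z_2 = 4.92000 − 0.19331·(4.92000 − 4.69000) / (0.19331 − (-0.08457)) = 4.92000 − (0.04446)/(0.27788) = 4.76000

4.760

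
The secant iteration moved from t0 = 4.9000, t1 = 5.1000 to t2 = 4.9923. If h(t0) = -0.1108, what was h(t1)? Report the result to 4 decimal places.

0.1293

The secant line through (4.9000, -0.1108) and (5.1000, h(t1)) crosses zero at t2 = 4.9923.
So (4.9000, -0.1108), (5.1000, h(t1)), (4.9923, 0) are collinear:
h(t1) = -0.1108 · (5.1000 − 4.9923) / (4.9000 − 4.9923) = -0.1108 · (0.107700)/(-0.092300) = 0.129287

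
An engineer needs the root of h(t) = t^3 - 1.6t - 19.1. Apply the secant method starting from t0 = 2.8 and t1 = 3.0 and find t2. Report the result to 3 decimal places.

2.869

h(2.8) = -1.62800, h(3.0) = 3.10000
t2 = 3.00000 − 3.10000·(3.00000 − 2.80000) / (3.10000 − (-1.62800)) = 3.00000 − (0.62000)/(4.72800) = 2.86887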